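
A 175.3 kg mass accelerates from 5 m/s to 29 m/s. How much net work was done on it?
W = ΔKE = ½m(v₂² − v₁²) = ½(175.3)(29² − 5²) = 71522.4 J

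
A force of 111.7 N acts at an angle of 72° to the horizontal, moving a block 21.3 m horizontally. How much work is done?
W = F·d·cosθ = (111.7)(21.3)cos(72°) = 735.2 J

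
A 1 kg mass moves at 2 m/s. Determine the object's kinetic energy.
KE = ½mv² = ½(1)(2)² = 2.0 J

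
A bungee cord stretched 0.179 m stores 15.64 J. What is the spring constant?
k = 2·PE/x² = 2·15.64/(0.179)² = 976.2 N/m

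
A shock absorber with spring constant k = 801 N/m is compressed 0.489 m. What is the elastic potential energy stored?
PE = ½kx² = ½(801)(0.489)² = 95.77 J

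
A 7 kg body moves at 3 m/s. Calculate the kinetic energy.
KE = ½mv² = ½(7)(3)² = 31.5 J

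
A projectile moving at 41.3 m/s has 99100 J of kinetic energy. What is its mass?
m = 2·KE/v² = 2·99100/(41.3)² = 116.2 kg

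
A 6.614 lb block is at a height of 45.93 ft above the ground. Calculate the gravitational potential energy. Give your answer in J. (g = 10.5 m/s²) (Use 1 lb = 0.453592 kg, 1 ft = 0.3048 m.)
Convert to SI: m = 3.00006 kg, h = 13.9995 m
PE = mgh = (3.00006)(10.5)(13.9995) = 441.0 J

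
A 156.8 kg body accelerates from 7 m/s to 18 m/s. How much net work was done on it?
W = ΔKE = ½m(v₂² − v₁²) = ½(156.8)(18² − 7²) = 21560.0 J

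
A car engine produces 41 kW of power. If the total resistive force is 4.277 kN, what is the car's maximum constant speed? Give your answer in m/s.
Convert to SI: F = 4277.0 N
P = Fv ⇒ v = P/F = 41000 W/4277.0 N = 9.586 m/s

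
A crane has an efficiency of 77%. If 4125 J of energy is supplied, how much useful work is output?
W_out = η·W_in = 0.77·4125 = 3176.25 J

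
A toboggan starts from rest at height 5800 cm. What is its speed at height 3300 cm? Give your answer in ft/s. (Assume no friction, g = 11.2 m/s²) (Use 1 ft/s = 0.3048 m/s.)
Convert to SI: h₁−h₂ = 25.0 m
mgh₁ = mgh₂ + ½mv² ⇒ v = √(2g(h₁−h₂)) = √(2·11.2·25.0) = 23.6643 m/s = 77.64 ft/s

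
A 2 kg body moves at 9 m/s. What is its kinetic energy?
KE = ½mv² = ½(2)(9)² = 81.0 J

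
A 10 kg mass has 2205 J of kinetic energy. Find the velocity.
v = √(2·KE/m) = √(2·2205/10) = 21.0 m/s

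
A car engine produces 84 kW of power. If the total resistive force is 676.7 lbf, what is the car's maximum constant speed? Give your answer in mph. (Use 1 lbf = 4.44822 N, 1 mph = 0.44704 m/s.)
Convert to SI: F = 3010.11 N
P = Fv ⇒ v = P/F = 84000 W/3010.11 N = 27.906 m/s = 62.42 mph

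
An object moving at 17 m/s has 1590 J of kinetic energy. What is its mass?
m = 2·KE/v² = 2·1590/(17)² = 11.0 kg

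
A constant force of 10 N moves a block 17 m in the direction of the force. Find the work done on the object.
W = F·d = (10)(17) = 170.0 J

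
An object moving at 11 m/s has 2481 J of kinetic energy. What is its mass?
m = 2·KE/v² = 2·2481/(11)² = 41.01 kg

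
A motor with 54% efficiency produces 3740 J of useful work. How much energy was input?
W_in = W_out/η = 3740/0.54 = 6926 J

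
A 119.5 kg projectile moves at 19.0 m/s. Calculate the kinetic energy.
KE = ½mv² = ½(119.5)(19.0)² = 21570 J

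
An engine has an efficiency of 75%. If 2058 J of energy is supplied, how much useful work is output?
W_out = η·W_in = 0.75·2058 = 1543.5 J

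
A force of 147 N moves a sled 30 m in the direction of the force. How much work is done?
W = F·d = (147)(30) = 4410 J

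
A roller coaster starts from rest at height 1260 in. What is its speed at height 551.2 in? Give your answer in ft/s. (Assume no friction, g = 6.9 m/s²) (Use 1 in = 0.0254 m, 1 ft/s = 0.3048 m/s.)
Convert to SI: h₁−h₂ = 18.0035 m
mgh₁ = mgh₂ + ½mv² ⇒ v = √(2g(h₁−h₂)) = √(2·6.9·18.0035) = 15.7623 m/s = 51.71 ft/s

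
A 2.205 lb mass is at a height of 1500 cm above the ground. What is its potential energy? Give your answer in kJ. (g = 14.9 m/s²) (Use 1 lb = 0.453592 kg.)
Convert to SI: m = 1.00017 kg, h = 15.0 m
PE = mgh = (1.00017)(14.9)(15.0) = 223.538 J = 0.2235 kJ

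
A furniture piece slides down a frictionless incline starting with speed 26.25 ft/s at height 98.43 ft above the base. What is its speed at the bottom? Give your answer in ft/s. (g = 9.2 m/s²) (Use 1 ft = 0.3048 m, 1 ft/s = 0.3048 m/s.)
Convert to SI: v₀ = 8.001 m/s, h = 30.0015 m
½mv₀² + mgh = ½mv² ⇒ v = √(v₀² + 2gh) = √(8.001² + 2·9.2·30.0015) = 24.8202 m/s = 81.43 ft/s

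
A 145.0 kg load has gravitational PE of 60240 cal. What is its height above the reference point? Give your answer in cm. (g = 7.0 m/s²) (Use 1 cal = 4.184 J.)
Convert to SI: m = 145.0 kg, PE = 252044 J
h = PE/(mg) = 252044/(145.0·7.0) = 248.319 m = 24830 cm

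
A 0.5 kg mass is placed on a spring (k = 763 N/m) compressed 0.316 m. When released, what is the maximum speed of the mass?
½kx² = ½mv² ⇒ v = x√(k/m) = (0.316)√(763/0.5) = 12.34 m/s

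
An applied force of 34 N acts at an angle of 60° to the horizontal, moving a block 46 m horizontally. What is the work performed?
W = F·d·cosθ = (34)(46)cos(60°) = 782.0 J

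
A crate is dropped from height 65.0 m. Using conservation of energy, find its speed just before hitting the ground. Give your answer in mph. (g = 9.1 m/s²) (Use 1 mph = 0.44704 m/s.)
mgh = ½mv² ⇒ v = √(2gh) = √(2·9.1·65.0) = 34.3948 m/s = 76.94 mph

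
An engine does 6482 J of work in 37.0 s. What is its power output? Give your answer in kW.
P = W/t = 6482.0/37.0 = 175.189 W = 0.1752 kW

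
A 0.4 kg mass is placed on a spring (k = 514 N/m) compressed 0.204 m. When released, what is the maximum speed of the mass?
½kx² = ½mv² ⇒ v = x√(k/m) = (0.204)√(514/0.4) = 7.313 m/s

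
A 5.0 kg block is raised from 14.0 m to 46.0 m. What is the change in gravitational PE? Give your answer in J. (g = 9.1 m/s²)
ΔPE = mgΔh = (5.0)(9.1)(32.0) = 1456 J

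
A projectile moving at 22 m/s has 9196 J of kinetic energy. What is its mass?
m = 2·KE/v² = 2·9196/(22)² = 38.0 kg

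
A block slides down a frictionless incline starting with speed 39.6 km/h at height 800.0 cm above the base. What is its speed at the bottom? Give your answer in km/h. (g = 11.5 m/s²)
Convert to SI: v₀ = 11.0 m/s, h = 8.0 m
½mv₀² + mgh = ½mv² ⇒ v = √(v₀² + 2gh) = √(11.0² + 2·11.5·8.0) = 17.4642 m/s = 62.87 km/h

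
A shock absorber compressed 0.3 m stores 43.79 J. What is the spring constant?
k = 2·PE/x² = 2·43.79/(0.3)² = 973.1 N/m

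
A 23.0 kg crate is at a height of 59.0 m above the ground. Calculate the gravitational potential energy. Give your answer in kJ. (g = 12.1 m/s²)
PE = mgh = (23.0)(12.1)(59.0) = 16419.7 J = 16.42 kJ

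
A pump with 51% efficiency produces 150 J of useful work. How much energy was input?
W_in = W_out/η = 150/0.51 = 294.1 J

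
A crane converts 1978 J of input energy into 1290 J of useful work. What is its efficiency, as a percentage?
η = W_out/W_in = 1290/1978 = 65.22%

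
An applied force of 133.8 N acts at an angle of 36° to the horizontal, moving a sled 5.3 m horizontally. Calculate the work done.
W = F·d·cosθ = (133.8)(5.3)cos(36°) = 573.7 J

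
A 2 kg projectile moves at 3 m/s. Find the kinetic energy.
KE = ½mv² = ½(2)(3)² = 9.0 J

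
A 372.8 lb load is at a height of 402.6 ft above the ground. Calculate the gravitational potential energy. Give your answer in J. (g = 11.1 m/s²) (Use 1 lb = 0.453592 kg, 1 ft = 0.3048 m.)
Convert to SI: m = 169.099 kg, h = 122.712 m
PE = mgh = (169.099)(11.1)(122.712) = 230300 J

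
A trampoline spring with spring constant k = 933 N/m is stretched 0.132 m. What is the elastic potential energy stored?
PE = ½kx² = ½(933)(0.132)² = 8.128 J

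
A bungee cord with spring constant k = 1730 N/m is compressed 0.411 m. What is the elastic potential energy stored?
PE = ½kx² = ½(1730)(0.411)² = 146.1 J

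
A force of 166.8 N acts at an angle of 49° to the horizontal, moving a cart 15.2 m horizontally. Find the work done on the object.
W = F·d·cosθ = (166.8)(15.2)cos(49°) = 1663 J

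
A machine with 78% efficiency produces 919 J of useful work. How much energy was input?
W_in = W_out/η = 919/0.78 = 1178 J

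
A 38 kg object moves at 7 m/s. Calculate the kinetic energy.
KE = ½mv² = ½(38)(7)² = 931.0 J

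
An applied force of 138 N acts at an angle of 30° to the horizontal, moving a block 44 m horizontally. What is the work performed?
W = F·d·cosθ = (138)(44)cos(30°) = 5259 J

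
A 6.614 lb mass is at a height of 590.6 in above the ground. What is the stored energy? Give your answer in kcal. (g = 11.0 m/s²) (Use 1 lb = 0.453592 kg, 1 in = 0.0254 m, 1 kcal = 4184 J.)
Convert to SI: m = 3.00006 kg, h = 15.0012 m
PE = mgh = (3.00006)(11.0)(15.0012) = 495.05 J = 0.1183 kcal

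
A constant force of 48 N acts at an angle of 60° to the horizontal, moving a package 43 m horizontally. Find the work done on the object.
W = F·d·cosθ = (48)(43)cos(60°) = 1032 J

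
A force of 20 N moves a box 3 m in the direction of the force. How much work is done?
W = F·d = (20)(3) = 60.0 J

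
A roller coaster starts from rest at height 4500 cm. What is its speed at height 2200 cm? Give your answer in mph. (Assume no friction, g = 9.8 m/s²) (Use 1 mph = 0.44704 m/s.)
Convert to SI: h₁−h₂ = 23.0 m
mgh₁ = mgh₂ + ½mv² ⇒ v = √(2g(h₁−h₂)) = √(2·9.8·23.0) = 21.2321 m/s = 47.49 mph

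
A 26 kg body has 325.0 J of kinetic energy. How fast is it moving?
v = √(2·KE/m) = √(2·325.0/26) = 5.0 m/s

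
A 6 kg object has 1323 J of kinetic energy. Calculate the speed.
v = √(2·KE/m) = √(2·1323/6) = 21.0 m/s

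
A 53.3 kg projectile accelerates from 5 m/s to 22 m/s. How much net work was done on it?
W = ΔKE = ½m(v₂² − v₁²) = ½(53.3)(22² − 5²) = 12232.35 J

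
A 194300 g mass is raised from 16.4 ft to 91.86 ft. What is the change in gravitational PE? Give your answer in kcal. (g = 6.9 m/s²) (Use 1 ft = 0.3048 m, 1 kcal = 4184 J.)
Convert to SI: m = 194.3 kg, Δh = 23.0002 m
ΔPE = mgΔh = (194.3)(6.9)(23.0002) = 30835.7 J = 7.37 kcal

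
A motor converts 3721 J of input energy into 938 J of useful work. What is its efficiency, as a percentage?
η = W_out/W_in = 938/3721 = 25.21%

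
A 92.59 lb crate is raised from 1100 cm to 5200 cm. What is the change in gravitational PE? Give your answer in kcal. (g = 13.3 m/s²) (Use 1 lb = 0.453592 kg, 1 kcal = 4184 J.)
Convert to SI: m = 41.9981 kg, Δh = 41.0 m
ΔPE = mgΔh = (41.9981)(13.3)(41.0) = 22901.6 J = 5.474 kcal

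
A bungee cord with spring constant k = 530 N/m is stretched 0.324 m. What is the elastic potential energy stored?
PE = ½kx² = ½(530)(0.324)² = 27.82 J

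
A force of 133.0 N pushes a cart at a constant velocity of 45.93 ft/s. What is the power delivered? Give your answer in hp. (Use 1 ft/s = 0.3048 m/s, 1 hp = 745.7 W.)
Convert to SI: F = 133.0 N, v = 13.9995 m/s
P = Fv = (133.0)(13.9995) = 1861.93 W = 2.497 hp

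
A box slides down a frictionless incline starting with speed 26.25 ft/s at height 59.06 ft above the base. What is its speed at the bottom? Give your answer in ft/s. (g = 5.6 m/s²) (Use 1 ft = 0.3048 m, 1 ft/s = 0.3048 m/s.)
Convert to SI: v₀ = 8.001 m/s, h = 18.0015 m
½mv₀² + mgh = ½mv² ⇒ v = √(v₀² + 2gh) = √(8.001² + 2·5.6·18.0015) = 16.2982 m/s = 53.47 ft/s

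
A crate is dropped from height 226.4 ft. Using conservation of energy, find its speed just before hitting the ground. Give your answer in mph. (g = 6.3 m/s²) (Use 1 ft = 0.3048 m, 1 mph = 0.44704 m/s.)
Convert to SI: h = 69.0067 m
mgh = ½mv² ⇒ v = √(2gh) = √(2·6.3·69.0067) = 29.487 m/s = 65.96 mph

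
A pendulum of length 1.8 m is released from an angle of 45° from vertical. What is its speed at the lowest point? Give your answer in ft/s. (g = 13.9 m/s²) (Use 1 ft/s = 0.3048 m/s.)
h = L(1 − cosθ) = 1.8(1 − cos45°) = 0.527208 m
v = √(2gh) = √(2·13.9·0.527208) = 3.82836 m/s = 12.56 ft/s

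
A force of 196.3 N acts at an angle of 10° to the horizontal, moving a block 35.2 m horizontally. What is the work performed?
W = F·d·cosθ = (196.3)(35.2)cos(10°) = 6805 J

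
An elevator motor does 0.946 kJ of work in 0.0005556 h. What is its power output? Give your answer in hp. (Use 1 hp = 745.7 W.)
Convert to SI: W = 946.0 J, t = 2.00016 s
P = W/t = 946.0/2.00016 = 472.962 W = 0.6343 hp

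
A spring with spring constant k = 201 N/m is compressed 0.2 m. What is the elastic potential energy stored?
PE = ½kx² = ½(201)(0.2)² = 4.02 J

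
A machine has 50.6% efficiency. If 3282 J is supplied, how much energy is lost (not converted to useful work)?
W_lost = W_in(1 − η) = 3282·(1 − 0.506) = 1621 J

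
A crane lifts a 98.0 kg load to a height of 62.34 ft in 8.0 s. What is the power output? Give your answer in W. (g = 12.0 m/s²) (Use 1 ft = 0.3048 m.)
Convert to SI: m = 98.0 kg, h = 19.0012 m, t = 8.0 s
P = mgh/t = (98.0)(12.0)(19.0012)/8.0 = 2793 W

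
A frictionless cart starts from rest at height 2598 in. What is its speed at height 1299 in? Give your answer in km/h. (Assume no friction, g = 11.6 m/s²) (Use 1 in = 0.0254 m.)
Convert to SI: h₁−h₂ = 32.9946 m
mgh₁ = mgh₂ + ½mv² ⇒ v = √(2g(h₁−h₂)) = √(2·11.6·32.9946) = 27.6672 m/s = 99.6 km/h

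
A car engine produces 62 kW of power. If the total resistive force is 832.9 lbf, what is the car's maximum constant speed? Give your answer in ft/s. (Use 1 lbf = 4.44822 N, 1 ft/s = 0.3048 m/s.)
Convert to SI: F = 3704.92 N
P = Fv ⇒ v = P/F = 62000 W/3704.92 N = 16.7345 m/s = 54.9 ft/s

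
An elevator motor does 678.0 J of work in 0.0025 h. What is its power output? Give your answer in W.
Convert to SI: W = 678.0 J, t = 9.0 s
P = W/t = 678.0/9.0 = 75.33 W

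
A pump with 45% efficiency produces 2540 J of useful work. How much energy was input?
W_in = W_out/η = 2540/0.45 = 5644 J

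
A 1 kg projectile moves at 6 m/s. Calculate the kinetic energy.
KE = ½mv² = ½(1)(6)² = 18.0 J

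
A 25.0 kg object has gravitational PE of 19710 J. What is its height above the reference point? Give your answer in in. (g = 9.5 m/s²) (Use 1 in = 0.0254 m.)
h = PE/(mg) = 19710.0/(25.0·9.5) = 82.9895 m = 3267 in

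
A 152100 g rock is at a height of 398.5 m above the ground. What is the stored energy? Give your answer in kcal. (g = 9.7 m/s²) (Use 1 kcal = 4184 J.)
Convert to SI: m = 152.1 kg, h = 398.5 m
PE = mgh = (152.1)(9.7)(398.5) = 587935 J = 140.5 kcal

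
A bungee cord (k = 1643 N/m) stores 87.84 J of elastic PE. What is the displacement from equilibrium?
x = √(2·PE/k) = √(2·87.84/1643) = 0.327 m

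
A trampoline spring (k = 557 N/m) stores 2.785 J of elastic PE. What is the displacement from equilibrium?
x = √(2·PE/k) = √(2·2.785/557) = 0.1 m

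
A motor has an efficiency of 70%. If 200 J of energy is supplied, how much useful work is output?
W_out = η·W_in = 0.7·200 = 140.0 J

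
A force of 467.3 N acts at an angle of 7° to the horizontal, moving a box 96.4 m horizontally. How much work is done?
W = F·d·cosθ = (467.3)(96.4)cos(7°) = 44710 J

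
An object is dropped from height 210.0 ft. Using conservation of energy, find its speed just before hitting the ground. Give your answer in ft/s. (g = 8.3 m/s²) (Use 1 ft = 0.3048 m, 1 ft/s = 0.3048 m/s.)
Convert to SI: h = 64.008 m
mgh = ½mv² ⇒ v = √(2gh) = √(2·8.3·64.008) = 32.5965 m/s = 106.9 ft/s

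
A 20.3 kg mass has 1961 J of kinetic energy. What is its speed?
v = √(2·KE/m) = √(2·1961/20.3) = 13.9 m/s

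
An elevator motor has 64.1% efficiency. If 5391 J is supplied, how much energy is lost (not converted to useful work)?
W_lost = W_in(1 − η) = 5391·(1 − 0.641) = 1935 J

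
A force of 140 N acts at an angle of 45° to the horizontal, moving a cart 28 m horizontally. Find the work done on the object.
W = F·d·cosθ = (140)(28)cos(45°) = 2772 J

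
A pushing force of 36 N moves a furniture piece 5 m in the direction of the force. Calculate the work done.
W = F·d = (36)(5) = 180.0 J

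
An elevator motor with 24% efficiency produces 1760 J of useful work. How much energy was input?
W_in = W_out/η = 1760/0.24 = 7333 J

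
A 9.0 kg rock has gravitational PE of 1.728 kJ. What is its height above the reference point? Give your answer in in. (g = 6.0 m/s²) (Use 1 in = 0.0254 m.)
Convert to SI: m = 9.0 kg, PE = 1728.0 J
h = PE/(mg) = 1728.0/(9.0·6.0) = 32.0 m = 1260 in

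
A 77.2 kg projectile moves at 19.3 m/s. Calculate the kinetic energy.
KE = ½mv² = ½(77.2)(19.3)² = 14380 J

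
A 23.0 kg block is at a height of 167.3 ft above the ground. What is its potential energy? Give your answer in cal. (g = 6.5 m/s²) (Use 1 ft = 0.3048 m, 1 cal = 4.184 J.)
Convert to SI: m = 23.0 kg, h = 50.993 m
PE = mgh = (23.0)(6.5)(50.993) = 7623.46 J = 1822 cal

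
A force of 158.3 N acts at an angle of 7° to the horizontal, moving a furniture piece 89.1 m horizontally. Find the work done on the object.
W = F·d·cosθ = (158.3)(89.1)cos(7°) = 14000 J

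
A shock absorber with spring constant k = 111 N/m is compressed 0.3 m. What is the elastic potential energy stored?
PE = ½kx² = ½(111)(0.3)² = 4.995 J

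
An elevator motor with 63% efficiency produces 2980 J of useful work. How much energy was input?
W_in = W_out/η = 2980/0.63 = 4730 J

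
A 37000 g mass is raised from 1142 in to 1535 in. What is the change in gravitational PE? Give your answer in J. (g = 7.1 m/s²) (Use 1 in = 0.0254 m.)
Convert to SI: m = 37.0 kg, Δh = 9.9822 m
ΔPE = mgΔh = (37.0)(7.1)(9.9822) = 2622 J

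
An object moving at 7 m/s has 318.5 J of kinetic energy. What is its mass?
m = 2·KE/v² = 2·318.5/(7)² = 13.0 kg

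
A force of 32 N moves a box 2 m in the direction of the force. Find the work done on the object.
W = F·d = (32)(2) = 64.0 J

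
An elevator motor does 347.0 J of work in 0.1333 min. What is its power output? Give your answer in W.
Convert to SI: W = 347.0 J, t = 7.998 s
P = W/t = 347.0/7.998 = 43.39 W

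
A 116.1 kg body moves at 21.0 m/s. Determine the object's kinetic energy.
KE = ½mv² = ½(116.1)(21.0)² = 25600 J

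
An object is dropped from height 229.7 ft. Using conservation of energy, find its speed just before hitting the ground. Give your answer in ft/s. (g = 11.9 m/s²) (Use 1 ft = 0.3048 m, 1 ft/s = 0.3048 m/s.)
Convert to SI: h = 70.0126 m
mgh = ½mv² ⇒ v = √(2gh) = √(2·11.9·70.0126) = 40.8203 m/s = 133.9 ft/s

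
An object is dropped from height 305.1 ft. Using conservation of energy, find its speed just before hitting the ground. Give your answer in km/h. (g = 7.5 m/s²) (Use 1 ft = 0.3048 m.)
Convert to SI: h = 92.9945 m
mgh = ½mv² ⇒ v = √(2gh) = √(2·7.5·92.9945) = 37.3486 m/s = 134.5 km/h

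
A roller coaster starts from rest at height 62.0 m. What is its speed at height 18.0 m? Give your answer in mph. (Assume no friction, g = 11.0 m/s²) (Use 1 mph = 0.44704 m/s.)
mgh₁ = mgh₂ + ½mv² ⇒ v = √(2g(h₁−h₂)) = √(2·11.0·44.0) = 31.1127 m/s = 69.6 mph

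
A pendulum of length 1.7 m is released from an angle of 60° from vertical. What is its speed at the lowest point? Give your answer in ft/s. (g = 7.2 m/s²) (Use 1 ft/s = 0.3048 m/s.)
h = L(1 − cosθ) = 1.7(1 − cos60°) = 0.85 m
v = √(2gh) = √(2·7.2·0.85) = 3.49857 m/s = 11.48 ft/s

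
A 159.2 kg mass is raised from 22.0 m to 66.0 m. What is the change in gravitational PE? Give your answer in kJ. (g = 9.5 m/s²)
ΔPE = mgΔh = (159.2)(9.5)(44.0) = 66545.6 J = 66.55 kJ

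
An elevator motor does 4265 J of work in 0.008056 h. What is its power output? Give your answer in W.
Convert to SI: W = 4265.0 J, t = 29.0016 s
P = W/t = 4265.0/29.0016 = 147.1 W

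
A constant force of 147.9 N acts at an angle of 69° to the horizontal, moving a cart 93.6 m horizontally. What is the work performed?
W = F·d·cosθ = (147.9)(93.6)cos(69°) = 4961 J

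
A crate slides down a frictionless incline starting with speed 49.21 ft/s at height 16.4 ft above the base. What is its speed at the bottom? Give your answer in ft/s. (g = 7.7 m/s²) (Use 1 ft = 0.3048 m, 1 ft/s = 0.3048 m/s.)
Convert to SI: v₀ = 14.9992 m/s, h = 4.99872 m
½mv₀² + mgh = ½mv² ⇒ v = √(v₀² + 2gh) = √(14.9992² + 2·7.7·4.99872) = 17.3769 m/s = 57.01 ft/s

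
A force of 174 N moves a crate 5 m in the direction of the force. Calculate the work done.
W = F·d = (174)(5) = 870.0 J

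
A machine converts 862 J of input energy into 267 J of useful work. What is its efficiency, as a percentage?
η = W_out/W_in = 267/862 = 30.97%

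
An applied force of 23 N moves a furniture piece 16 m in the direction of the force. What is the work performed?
W = F·d = (23)(16) = 368.0 J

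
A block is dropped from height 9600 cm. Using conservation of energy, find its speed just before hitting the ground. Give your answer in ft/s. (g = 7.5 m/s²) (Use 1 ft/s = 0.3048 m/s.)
Convert to SI: h = 96.0 m
mgh = ½mv² ⇒ v = √(2gh) = √(2·7.5·96.0) = 37.9473 m/s = 124.5 ft/s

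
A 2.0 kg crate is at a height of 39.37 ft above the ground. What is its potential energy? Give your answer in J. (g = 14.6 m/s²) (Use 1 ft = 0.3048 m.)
Convert to SI: m = 2.0 kg, h = 12.0 m
PE = mgh = (2.0)(14.6)(12.0) = 350.4 J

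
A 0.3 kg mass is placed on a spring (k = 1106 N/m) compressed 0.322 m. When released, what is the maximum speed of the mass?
½kx² = ½mv² ⇒ v = x√(k/m) = (0.322)√(1106/0.3) = 19.55 m/s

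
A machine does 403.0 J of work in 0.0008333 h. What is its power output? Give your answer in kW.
Convert to SI: W = 403.0 J, t = 2.99988 s
P = W/t = 403.0/2.99988 = 134.339 W = 0.1343 kW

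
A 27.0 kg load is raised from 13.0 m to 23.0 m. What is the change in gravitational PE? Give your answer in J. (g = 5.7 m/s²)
ΔPE = mgΔh = (27.0)(5.7)(10.0) = 1539 J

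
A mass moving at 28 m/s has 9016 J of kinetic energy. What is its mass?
m = 2·KE/v² = 2·9016/(28)² = 23.0 kg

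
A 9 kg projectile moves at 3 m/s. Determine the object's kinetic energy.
KE = ½mv² = ½(9)(3)² = 40.5 J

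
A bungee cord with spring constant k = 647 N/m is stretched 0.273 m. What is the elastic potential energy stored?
PE = ½kx² = ½(647)(0.273)² = 24.11 J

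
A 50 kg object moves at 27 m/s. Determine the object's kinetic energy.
KE = ½mv² = ½(50)(27)² = 18225.0 J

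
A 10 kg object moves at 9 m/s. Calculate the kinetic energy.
KE = ½mv² = ½(10)(9)² = 405.0 J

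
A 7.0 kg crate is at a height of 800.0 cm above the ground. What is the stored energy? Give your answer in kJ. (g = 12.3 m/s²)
Convert to SI: m = 7.0 kg, h = 8.0 m
PE = mgh = (7.0)(12.3)(8.0) = 688.8 J = 0.6888 kJ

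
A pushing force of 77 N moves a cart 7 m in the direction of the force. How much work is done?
W = F·d = (77)(7) = 539.0 J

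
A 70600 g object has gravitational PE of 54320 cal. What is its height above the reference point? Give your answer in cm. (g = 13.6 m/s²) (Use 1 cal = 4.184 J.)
Convert to SI: m = 70.6 kg, PE = 227275 J
h = PE/(mg) = 227275/(70.6·13.6) = 236.705 m = 23670 cm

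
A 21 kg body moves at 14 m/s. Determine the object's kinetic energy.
KE = ½mv² = ½(21)(14)² = 2058.0 J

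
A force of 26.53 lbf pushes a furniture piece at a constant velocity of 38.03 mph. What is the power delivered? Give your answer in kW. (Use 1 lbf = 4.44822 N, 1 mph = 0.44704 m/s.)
Convert to SI: F = 118.011 N, v = 17.0009 m/s
P = Fv = (118.011)(17.0009) = 2006.3 W = 2.006 kW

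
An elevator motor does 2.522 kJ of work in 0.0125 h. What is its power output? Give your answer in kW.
Convert to SI: W = 2522.0 J, t = 45.0 s
P = W/t = 2522.0/45.0 = 56.0444 W = 0.05604 kW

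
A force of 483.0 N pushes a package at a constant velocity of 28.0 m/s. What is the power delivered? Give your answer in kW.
P = Fv = (483.0)(28.0) = 13524.0 W = 13.52 kW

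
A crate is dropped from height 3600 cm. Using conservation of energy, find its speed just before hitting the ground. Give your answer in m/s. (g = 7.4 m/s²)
Convert to SI: h = 36.0 m
mgh = ½mv² ⇒ v = √(2gh) = √(2·7.4·36.0) = 23.08 m/s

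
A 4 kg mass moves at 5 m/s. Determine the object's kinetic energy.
KE = ½mv² = ½(4)(5)² = 50.0 J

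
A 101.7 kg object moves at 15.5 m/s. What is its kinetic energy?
KE = ½mv² = ½(101.7)(15.5)² = 12220 J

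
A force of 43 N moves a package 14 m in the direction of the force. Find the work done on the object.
W = F·d = (43)(14) = 602.0 J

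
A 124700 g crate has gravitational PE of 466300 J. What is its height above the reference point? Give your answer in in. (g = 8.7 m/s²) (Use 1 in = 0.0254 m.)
Convert to SI: m = 124.7 kg, PE = 466300 J
h = PE/(mg) = 466300/(124.7·8.7) = 429.813 m = 16920 in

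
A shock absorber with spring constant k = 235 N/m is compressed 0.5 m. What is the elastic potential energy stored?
PE = ½kx² = ½(235)(0.5)² = 29.38 J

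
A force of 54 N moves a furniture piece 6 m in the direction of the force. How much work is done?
W = F·d = (54)(6) = 324.0 J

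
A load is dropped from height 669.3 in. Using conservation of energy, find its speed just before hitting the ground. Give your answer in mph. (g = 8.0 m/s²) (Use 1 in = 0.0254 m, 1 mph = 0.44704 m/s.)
Convert to SI: h = 17.0002 m
mgh = ½mv² ⇒ v = √(2gh) = √(2·8.0·17.0002) = 16.4925 m/s = 36.89 mph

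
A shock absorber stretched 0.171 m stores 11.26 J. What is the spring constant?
k = 2·PE/x² = 2·11.26/(0.171)² = 770.2 N/m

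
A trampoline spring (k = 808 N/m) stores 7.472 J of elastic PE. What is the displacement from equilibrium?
x = √(2·PE/k) = √(2·7.472/808) = 0.136 m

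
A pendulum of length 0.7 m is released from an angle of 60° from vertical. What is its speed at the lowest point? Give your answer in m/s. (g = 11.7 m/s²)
h = L(1 − cosθ) = 0.7(1 − cos60°) = 0.35 m
v = √(2gh) = √(2·11.7·0.35) = 2.862 m/s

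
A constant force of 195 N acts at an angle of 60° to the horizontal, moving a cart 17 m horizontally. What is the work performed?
W = F·d·cosθ = (195)(17)cos(60°) = 1658 J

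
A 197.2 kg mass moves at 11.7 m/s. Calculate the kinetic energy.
KE = ½mv² = ½(197.2)(11.7)² = 13500 J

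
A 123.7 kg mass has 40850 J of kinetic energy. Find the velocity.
v = √(2·KE/m) = √(2·40850/123.7) = 25.7 m/s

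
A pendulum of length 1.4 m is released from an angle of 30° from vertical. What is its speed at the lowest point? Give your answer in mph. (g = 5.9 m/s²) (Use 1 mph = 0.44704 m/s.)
h = L(1 − cosθ) = 1.4(1 − cos30°) = 0.187564 m
v = √(2gh) = √(2·5.9·0.187564) = 1.4877 m/s = 3.328 mph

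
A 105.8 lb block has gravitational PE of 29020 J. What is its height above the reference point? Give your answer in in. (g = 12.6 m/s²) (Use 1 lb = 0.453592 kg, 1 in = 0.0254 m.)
Convert to SI: m = 47.99 kg, PE = 29020.0 J
h = PE/(mg) = 29020.0/(47.99·12.6) = 47.9928 m = 1889 in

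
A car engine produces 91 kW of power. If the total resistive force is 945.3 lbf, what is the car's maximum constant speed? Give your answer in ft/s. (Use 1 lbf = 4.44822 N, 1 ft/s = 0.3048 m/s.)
Convert to SI: F = 4204.9 N
P = Fv ⇒ v = P/F = 91000 W/4204.9 N = 21.6414 m/s = 71.0 ft/s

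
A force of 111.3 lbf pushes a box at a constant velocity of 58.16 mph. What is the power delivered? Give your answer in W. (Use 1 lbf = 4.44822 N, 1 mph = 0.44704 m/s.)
Convert to SI: F = 495.087 N, v = 25.9998 m/s
P = Fv = (495.087)(25.9998) = 12870 W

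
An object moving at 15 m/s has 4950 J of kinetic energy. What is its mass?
m = 2·KE/v² = 2·4950/(15)² = 44.0 kg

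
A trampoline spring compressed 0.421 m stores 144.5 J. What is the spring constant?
k = 2·PE/x² = 2·144.5/(0.421)² = 1631 N/m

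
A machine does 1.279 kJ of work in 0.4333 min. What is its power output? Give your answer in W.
Convert to SI: W = 1279.0 J, t = 25.998 s
P = W/t = 1279.0/25.998 = 49.2 W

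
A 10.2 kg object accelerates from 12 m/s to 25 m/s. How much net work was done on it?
W = ΔKE = ½m(v₂² − v₁²) = ½(10.2)(25² − 12²) = 2453.1 J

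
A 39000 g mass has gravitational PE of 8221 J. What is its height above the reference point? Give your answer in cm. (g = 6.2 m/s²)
Convert to SI: m = 39.0 kg, PE = 8221.0 J
h = PE/(mg) = 8221.0/(39.0·6.2) = 33.9992 m = 3400 cm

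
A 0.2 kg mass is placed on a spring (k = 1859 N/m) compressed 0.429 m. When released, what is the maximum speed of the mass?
½kx² = ½mv² ⇒ v = x√(k/m) = (0.429)√(1859/0.2) = 41.36 m/s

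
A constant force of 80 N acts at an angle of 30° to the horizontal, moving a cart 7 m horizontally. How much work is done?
W = F·d·cosθ = (80)(7)cos(30°) = 485.0 J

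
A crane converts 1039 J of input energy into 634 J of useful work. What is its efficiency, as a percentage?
η = W_out/W_in = 634/1039 = 61.02%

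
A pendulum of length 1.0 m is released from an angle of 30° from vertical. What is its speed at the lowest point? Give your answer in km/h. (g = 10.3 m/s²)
h = L(1 − cosθ) = 1.0(1 − cos30°) = 0.133975 m
v = √(2gh) = √(2·10.3·0.133975) = 1.66129 m/s = 5.981 km/h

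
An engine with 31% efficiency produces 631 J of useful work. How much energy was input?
W_in = W_out/η = 631/0.31 = 2035 J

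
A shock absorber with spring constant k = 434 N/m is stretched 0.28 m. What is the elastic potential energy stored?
PE = ½kx² = ½(434)(0.28)² = 17.01 J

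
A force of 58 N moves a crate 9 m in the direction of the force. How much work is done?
W = F·d = (58)(9) = 522.0 J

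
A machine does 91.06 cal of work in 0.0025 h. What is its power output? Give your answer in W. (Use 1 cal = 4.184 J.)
Convert to SI: W = 380.995 J, t = 9.0 s
P = W/t = 380.995/9.0 = 42.33 W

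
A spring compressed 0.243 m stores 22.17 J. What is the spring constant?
k = 2·PE/x² = 2·22.17/(0.243)² = 750.9 N/m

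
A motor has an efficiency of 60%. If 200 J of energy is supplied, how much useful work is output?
W_out = η·W_in = 0.6·200 = 120.0 J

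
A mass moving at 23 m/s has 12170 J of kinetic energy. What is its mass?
m = 2·KE/v² = 2·12170/(23)² = 46.01 kg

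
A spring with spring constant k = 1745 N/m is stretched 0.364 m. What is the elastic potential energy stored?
PE = ½kx² = ½(1745)(0.364)² = 115.6 J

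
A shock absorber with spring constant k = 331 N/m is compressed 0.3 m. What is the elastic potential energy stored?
PE = ½kx² = ½(331)(0.3)² = 14.9 J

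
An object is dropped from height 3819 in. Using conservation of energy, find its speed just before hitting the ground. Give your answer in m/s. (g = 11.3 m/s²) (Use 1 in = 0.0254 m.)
Convert to SI: h = 97.0026 m
mgh = ½mv² ⇒ v = √(2gh) = √(2·11.3·97.0026) = 46.82 m/s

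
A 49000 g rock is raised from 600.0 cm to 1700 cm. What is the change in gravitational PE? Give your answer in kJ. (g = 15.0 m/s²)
Convert to SI: m = 49.0 kg, Δh = 11.0 m
ΔPE = mgΔh = (49.0)(15.0)(11.0) = 8085.0 J = 8.085 kJ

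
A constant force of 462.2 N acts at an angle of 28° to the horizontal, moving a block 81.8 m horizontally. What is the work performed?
W = F·d·cosθ = (462.2)(81.8)cos(28°) = 33380 J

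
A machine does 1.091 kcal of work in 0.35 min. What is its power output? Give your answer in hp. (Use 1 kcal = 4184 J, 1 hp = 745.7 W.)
Convert to SI: W = 4564.74 J, t = 21.0 s
P = W/t = 4564.74/21.0 = 217.369 W = 0.2915 hp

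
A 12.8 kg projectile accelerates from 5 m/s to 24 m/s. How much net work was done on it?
W = ΔKE = ½m(v₂² − v₁²) = ½(12.8)(24² − 5²) = 3526.4 J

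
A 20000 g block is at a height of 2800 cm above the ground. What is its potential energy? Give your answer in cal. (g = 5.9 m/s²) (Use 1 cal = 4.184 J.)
Convert to SI: m = 20.0 kg, h = 28.0 m
PE = mgh = (20.0)(5.9)(28.0) = 3304.0 J = 789.7 cal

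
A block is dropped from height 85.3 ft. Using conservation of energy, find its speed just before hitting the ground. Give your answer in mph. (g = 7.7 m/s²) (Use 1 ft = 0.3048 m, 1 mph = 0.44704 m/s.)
Convert to SI: h = 25.9994 m
mgh = ½mv² ⇒ v = √(2gh) = √(2·7.7·25.9994) = 20.0098 m/s = 44.76 mph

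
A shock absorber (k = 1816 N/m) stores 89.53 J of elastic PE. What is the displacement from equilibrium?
x = √(2·PE/k) = √(2·89.53/1816) = 0.314 m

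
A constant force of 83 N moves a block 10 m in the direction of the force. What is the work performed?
W = F·d = (83)(10) = 830.0 J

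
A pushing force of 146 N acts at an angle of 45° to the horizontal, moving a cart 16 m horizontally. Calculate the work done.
W = F·d·cosθ = (146)(16)cos(45°) = 1652 J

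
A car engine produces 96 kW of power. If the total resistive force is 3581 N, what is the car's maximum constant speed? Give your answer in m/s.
P = Fv ⇒ v = P/F = 96000 W/3581.0 N = 26.81 m/s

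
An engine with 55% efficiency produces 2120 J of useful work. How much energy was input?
W_in = W_out/η = 2120/0.55 = 3855 J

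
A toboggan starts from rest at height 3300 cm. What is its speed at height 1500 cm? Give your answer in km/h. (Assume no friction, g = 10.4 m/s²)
Convert to SI: h₁−h₂ = 18.0 m
mgh₁ = mgh₂ + ½mv² ⇒ v = √(2g(h₁−h₂)) = √(2·10.4·18.0) = 19.3494 m/s = 69.66 km/h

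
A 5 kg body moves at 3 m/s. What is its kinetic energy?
KE = ½mv² = ½(5)(3)² = 22.5 J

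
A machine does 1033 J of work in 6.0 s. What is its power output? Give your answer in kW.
P = W/t = 1033.0/6.0 = 172.167 W = 0.1722 kW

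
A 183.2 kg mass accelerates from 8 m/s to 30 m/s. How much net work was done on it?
W = ΔKE = ½m(v₂² − v₁²) = ½(183.2)(30² − 8²) = 76577.6 J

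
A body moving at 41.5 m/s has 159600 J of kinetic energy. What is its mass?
m = 2·KE/v² = 2·159600/(41.5)² = 185.3 kg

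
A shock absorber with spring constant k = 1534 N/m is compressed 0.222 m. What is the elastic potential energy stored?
PE = ½kx² = ½(1534)(0.222)² = 37.8 J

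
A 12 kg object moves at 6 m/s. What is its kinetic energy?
KE = ½mv² = ½(12)(6)² = 216.0 J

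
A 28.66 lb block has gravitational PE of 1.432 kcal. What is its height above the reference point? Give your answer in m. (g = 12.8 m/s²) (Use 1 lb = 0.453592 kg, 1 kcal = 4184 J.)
Convert to SI: m = 12.9999 kg, PE = 5991.49 J
h = PE/(mg) = 5991.49/(12.9999·12.8) = 36.01 m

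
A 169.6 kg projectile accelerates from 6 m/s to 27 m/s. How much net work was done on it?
W = ΔKE = ½m(v₂² − v₁²) = ½(169.6)(27² − 6²) = 58766.4 J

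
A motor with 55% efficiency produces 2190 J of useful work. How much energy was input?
W_in = W_out/η = 2190/0.55 = 3982 J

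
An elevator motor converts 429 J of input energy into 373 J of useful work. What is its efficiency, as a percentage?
η = W_out/W_in = 373/429 = 86.95%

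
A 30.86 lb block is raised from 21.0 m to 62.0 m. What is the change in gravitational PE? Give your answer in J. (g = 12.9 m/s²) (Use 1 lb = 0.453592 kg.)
Convert to SI: m = 13.9978 kg, Δh = 41.0 m
ΔPE = mgΔh = (13.9978)(12.9)(41.0) = 7403 J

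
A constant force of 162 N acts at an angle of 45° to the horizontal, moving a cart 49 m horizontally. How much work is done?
W = F·d·cosθ = (162)(49)cos(45°) = 5613 J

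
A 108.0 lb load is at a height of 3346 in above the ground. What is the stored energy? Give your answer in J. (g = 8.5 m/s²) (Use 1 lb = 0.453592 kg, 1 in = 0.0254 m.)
Convert to SI: m = 48.9879 kg, h = 84.9884 m
PE = mgh = (48.9879)(8.5)(84.9884) = 35390 J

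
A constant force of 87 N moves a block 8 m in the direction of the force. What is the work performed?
W = F·d = (87)(8) = 696.0 J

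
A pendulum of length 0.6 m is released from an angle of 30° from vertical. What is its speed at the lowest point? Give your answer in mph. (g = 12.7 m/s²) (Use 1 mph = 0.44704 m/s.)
h = L(1 − cosθ) = 0.6(1 − cos30°) = 0.0803848 m
v = √(2gh) = √(2·12.7·0.0803848) = 1.42891 m/s = 3.196 mph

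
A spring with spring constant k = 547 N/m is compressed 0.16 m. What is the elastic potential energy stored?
PE = ½kx² = ½(547)(0.16)² = 7.002 J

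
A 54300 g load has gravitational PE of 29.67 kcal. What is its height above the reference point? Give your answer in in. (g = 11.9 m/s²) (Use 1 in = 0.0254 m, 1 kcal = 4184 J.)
Convert to SI: m = 54.3 kg, PE = 124139 J
h = PE/(mg) = 124139/(54.3·11.9) = 192.116 m = 7564 in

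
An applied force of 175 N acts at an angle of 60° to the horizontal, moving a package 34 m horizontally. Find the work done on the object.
W = F·d·cosθ = (175)(34)cos(60°) = 2975 J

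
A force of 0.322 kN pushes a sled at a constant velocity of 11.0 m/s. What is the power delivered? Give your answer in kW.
Convert to SI: F = 322.0 N, v = 11.0 m/s
P = Fv = (322.0)(11.0) = 3542.0 W = 3.542 kW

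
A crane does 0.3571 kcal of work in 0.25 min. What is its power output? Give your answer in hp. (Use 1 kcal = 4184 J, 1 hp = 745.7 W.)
Convert to SI: W = 1494.11 J, t = 15.0 s
P = W/t = 1494.11/15.0 = 99.6071 W = 0.1336 hp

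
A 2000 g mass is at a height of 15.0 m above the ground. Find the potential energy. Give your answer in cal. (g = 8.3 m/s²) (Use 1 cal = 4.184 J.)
Convert to SI: m = 2.0 kg, h = 15.0 m
PE = mgh = (2.0)(8.3)(15.0) = 249.0 J = 59.51 cal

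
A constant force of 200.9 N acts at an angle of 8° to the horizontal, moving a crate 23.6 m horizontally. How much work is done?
W = F·d·cosθ = (200.9)(23.6)cos(8°) = 4695 J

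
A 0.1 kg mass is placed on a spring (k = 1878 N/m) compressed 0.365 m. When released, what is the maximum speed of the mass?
½kx² = ½mv² ⇒ v = x√(k/m) = (0.365)√(1878/0.1) = 50.02 m/s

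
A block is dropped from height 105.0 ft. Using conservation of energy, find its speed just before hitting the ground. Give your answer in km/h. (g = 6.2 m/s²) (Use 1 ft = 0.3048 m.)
Convert to SI: h = 32.004 m
mgh = ½mv² ⇒ v = √(2gh) = √(2·6.2·32.004) = 19.9211 m/s = 71.72 km/h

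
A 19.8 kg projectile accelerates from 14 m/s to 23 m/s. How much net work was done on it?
W = ΔKE = ½m(v₂² − v₁²) = ½(19.8)(23² − 14²) = 3296.7 J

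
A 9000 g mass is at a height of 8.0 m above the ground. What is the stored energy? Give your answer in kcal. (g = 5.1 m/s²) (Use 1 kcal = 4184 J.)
Convert to SI: m = 9.0 kg, h = 8.0 m
PE = mgh = (9.0)(5.1)(8.0) = 367.2 J = 0.08776 kcal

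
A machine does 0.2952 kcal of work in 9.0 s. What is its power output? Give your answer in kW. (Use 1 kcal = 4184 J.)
Convert to SI: W = 1235.12 J, t = 9.0 s
P = W/t = 1235.12/9.0 = 137.235 W = 0.1372 kW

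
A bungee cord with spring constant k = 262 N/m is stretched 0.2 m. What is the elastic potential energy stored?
PE = ½kx² = ½(262)(0.2)² = 5.24 J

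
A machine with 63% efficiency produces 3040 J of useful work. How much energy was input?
W_in = W_out/η = 3040/0.63 = 4825 J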